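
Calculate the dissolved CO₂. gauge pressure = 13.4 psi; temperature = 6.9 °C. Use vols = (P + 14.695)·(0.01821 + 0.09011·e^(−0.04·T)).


vols = (13.4 + 14.695)·(0.01821 + 0.09011·e^(−0.04·6.9))

2.4327 volumes


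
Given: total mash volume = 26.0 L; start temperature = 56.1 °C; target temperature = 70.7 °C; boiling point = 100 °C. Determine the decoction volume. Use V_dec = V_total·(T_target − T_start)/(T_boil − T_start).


V_dec = 26.0·(70.7 − 56.1)/(100 − 56.1)

8.6469 L


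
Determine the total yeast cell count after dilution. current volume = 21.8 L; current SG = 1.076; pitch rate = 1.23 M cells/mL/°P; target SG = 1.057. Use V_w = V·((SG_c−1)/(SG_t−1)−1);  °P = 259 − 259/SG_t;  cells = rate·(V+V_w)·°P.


V_w = 21.8·((1.076−1)/(1.057−1)−1) = 7.2667
V_final = 21.8 + 7.2667 = 29.0667
°P = 259 − 259/1.057 = 13.9669
cells = 1.23·29.0667·13.9669

499.3442 billion cells


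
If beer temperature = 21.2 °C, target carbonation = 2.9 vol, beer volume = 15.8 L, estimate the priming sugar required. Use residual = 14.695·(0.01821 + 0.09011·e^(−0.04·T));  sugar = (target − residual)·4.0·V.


residual = 14.695·(0.01821 + 0.09011·e^(−0.04·21.2)) = 0.8347
sugar = (2.9 − 0.8347)·4.0·15.8

130.5271 g


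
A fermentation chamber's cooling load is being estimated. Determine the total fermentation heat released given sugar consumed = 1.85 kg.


Q = m_sugar · 590 kJ/kg
Q = 1.85 · 590

1091.5000 kJ


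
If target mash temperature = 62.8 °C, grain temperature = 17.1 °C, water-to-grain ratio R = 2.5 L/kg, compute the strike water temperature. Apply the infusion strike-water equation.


T_strike = (0.41/R)·(T_mash − T_grain) + T_mash
T_strike = (0.41/2.5)·(62.8 − 17.1) + 62.8

70.2948 °C


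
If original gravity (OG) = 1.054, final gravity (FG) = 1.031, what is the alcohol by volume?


ABV = (OG − FG) · 131.25
ABV = (1.054 − 1.031) · 131.25

3.0188 % ABV


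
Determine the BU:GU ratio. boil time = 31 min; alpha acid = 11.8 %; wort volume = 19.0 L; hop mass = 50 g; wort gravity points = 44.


U = 1.65·0.000125^(GP/1000)·(1−e^(−0.04t))/4.15;  IBU = (α/100)·m·U·1000/V;  BU:GU = IBU/GP
U = 1.65·0.000125^(44/1000)·(1−e^(−0.04·31))/4.15 = 0.1903
IBU = (11.8/100)·50·0.1903·1000/19.0 = 59.0790
BU:GU = 59.0790/44

1.3427


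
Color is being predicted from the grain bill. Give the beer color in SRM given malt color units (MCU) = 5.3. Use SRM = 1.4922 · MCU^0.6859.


SRM = 1.4922 · 5.3^0.6859

4.6839 SRM


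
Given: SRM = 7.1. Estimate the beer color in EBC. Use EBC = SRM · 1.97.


EBC = 7.1 · 1.97

13.9870 EBC


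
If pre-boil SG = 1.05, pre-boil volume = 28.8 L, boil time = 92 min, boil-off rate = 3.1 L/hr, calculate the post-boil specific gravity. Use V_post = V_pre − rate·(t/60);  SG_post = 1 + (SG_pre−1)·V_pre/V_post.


V_post = 28.8 − 3.1·(92/60) = 24.0467
SG_post = 1 + (1.05 − 1)·28.8/24.0467

1.0599


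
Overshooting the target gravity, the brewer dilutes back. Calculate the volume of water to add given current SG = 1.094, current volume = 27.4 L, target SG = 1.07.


V_water = V·((SG_curr − 1)/(SG_target − 1) − 1)
V_water = 27.4·((1.094 − 1)/(1.07 − 1) − 1)

9.3943 L


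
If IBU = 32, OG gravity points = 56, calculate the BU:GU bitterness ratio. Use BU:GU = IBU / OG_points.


BU:GU = 32 / 56

0.5714


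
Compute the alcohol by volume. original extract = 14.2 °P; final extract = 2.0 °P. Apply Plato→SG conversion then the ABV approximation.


SG = 259/(259 − P);  ABV = (OG − FG)·131.25
OG = 259/(259 − 14.2) = 1.0580
FG = 259/(259 − 2.0) = 1.0078
ABV = (1.0580 − 1.0078)·131.25

6.5920 % ABV


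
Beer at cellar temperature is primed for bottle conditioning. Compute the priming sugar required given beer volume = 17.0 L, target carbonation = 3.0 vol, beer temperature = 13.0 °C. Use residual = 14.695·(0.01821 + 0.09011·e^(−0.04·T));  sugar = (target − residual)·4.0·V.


residual = 14.695·(0.01821 + 0.09011·e^(−0.04·13.0)) = 1.0548
sugar = (3.0 − 1.0548)·4.0·17.0

132.2709 g


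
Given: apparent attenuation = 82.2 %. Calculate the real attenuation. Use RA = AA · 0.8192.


RA = 82.2 · 0.8192

67.3382 %


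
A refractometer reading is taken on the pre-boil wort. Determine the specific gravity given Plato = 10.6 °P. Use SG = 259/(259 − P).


SG = 259/(259 − 10.6)

1.0427


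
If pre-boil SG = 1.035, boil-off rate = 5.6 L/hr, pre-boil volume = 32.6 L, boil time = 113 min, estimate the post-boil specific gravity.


V_post = V_pre − rate·(t/60);  SG_post = 1 + (SG_pre−1)·V_pre/V_post
V_post = 32.6 − 5.6·(113/60) = 22.0533
SG_post = 1 + (1.035 − 1)·32.6/22.0533

1.0517


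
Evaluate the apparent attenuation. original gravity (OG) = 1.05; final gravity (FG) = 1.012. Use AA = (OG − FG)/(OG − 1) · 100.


AA = (1.05 − 1.012)/(1.05 − 1) · 100

76.0000 %


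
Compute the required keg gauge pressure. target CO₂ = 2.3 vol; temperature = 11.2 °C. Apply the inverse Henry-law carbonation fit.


psi = vols/(0.01821 + 0.09011·e^(−0.04·T)) − 14.695
psi = 2.3/(0.01821 + 0.09011·e^(−0.04·11.2)) − 14.695

15.6553 psi


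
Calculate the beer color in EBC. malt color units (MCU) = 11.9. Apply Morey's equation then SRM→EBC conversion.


SRM = 1.4922·MCU^0.6859;  EBC = SRM·1.97
SRM = 1.4922·11.9^0.6859 = 8.1573
EBC = 8.1573·1.97

16.0698 EBC


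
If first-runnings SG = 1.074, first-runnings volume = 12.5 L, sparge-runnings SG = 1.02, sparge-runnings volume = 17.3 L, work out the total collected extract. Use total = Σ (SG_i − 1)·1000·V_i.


first = (1.074 − 1)·1000·12.5 = 925.0000
sparge = (1.02 − 1)·1000·17.3 = 346.0000
total = 925.0000 + 346.0000

1271.0000 gravity·L


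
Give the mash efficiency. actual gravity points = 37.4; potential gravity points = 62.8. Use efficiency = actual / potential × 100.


efficiency = 37.4 / 62.8 × 100

59.5541 %


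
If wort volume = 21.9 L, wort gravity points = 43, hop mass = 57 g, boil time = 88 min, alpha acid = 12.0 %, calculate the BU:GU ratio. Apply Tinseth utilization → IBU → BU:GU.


U = 1.65·0.000125^(GP/1000)·(1−e^(−0.04t))/4.15;  IBU = (α/100)·m·U·1000/V;  BU:GU = IBU/GP
U = 1.65·0.000125^(43/1000)·(1−e^(−0.04·88))/4.15 = 0.2622
IBU = (12.0/100)·57·0.2622·1000/21.9 = 81.8778
BU:GU = 81.8778/43

1.9041


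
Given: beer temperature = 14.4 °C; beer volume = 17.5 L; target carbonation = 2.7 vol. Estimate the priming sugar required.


residual = 14.695·(0.01821 + 0.09011·e^(−0.04·T));  sugar = (target − residual)·4.0·V
residual = 14.695·(0.01821 + 0.09011·e^(−0.04·14.4)) = 1.0120
sugar = (2.7 − 1.0120)·4.0·17.5

118.1624 g


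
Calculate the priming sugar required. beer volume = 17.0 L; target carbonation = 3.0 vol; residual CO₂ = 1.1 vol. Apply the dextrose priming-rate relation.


sugar = (target − residual)·4.0·V
sugar = (3.0 − 1.1)·4.0·17.0

129.2000 g


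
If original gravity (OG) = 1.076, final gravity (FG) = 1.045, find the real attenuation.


AA = (OG−FG)/(OG−1)·100;  RA = AA·0.8192
AA = (1.076 − 1.045)/(1.076 − 1)·100 = 40.7895
RA = 40.7895·0.8192

33.4147 %


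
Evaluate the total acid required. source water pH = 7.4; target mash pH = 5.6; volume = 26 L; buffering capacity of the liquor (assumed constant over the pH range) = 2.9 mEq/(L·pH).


acid = buffering capacity · (pH_source − pH_target) · V
acid = 2.9 · (7.4 − 5.6) · 26

135.7200 mEq


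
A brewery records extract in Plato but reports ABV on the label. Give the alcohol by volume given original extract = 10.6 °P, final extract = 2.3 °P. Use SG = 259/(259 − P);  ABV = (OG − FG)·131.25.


OG = 259/(259 − 10.6) = 1.0427
FG = 259/(259 − 2.3) = 1.0090
ABV = (1.0427 − 1.0090)·131.25

4.4249 % ABV


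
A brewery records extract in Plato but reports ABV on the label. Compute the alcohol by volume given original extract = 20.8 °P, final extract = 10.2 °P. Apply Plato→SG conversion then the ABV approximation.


SG = 259/(259 − P);  ABV = (OG − FG)·131.25
OG = 259/(259 − 20.8) = 1.0873
FG = 259/(259 − 10.2) = 1.0410
ABV = (1.0873 − 1.0410)·131.25

6.0801 % ABV


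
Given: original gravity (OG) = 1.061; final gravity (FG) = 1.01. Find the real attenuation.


AA = (OG−FG)/(OG−1)·100;  RA = AA·0.8192
AA = (1.061 − 1.01)/(1.061 − 1)·100 = 83.6066
RA = 83.6066·0.8192

68.4905 %


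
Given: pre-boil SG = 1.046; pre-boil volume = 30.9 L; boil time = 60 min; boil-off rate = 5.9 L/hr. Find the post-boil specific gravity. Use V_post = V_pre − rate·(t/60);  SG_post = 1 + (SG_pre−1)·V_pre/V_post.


V_post = 30.9 − 5.9·(60/60) = 25.0000
SG_post = 1 + (1.046 − 1)·30.9/25.0000

1.0569


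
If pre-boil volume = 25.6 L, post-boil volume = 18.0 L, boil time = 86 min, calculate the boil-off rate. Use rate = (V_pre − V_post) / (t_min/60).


rate = (25.6 − 18.0) / (86/60)

5.3023 L/hr


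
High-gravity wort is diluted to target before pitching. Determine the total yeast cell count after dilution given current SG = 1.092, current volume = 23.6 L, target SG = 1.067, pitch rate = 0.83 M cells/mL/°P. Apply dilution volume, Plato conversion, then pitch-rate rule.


V_w = V·((SG_c−1)/(SG_t−1)−1);  °P = 259 − 259/SG_t;  cells = rate·(V+V_w)·°P
V_w = 23.6·((1.092−1)/(1.067−1)−1) = 8.8060
V_final = 23.6 + 8.8060 = 32.4060
°P = 259 − 259/1.067 = 16.2634
cells = 0.83·32.4060·16.2634

437.4347 billion cells


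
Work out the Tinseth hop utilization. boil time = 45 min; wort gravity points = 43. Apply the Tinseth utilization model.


U = 1.65·0.000125^(GP/1000) · (1 − e^(−0.04·t))/4.15
bigness = 1.65·0.000125^(43/1000) = 1.1211
boil_factor = (1 − e^(−0.04·45))/4.15 = 0.2011
U = 1.1211 · 0.2011

0.2255


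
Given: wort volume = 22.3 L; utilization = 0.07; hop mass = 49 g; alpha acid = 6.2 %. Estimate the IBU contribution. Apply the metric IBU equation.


IBU = (α/100)·mass·U·1000 / V
IBU = (6.2/100)·49·0.07·1000 / 22.3

9.5363 IBU


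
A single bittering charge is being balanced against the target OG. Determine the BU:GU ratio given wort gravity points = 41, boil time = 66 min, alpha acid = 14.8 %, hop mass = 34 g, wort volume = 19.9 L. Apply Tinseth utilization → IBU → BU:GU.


U = 1.65·0.000125^(GP/1000)·(1−e^(−0.04t))/4.15;  IBU = (α/100)·m·U·1000/V;  BU:GU = IBU/GP
U = 1.65·0.000125^(41/1000)·(1−e^(−0.04·66))/4.15 = 0.2554
IBU = (14.8/100)·34·0.2554·1000/19.9 = 64.5868
BU:GU = 64.5868/41

1.5753


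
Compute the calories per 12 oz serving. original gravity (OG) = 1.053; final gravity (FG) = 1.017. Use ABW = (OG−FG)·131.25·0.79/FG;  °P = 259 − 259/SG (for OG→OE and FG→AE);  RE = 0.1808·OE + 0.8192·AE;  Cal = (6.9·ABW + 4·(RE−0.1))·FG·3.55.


ABW = (1.053 − 1.017)·131.25·0.79/1.017 = 3.6704
OE = 259 − 259/1.053 = 13.0361 °P
AE = 259 − 259/1.017 = 4.3294 °P
RE = 0.1808·13.0361 + 0.8192·4.3294 = 5.9036 °P
Cal = (6.9·3.6704 + 4·(5.9036−0.1))·1.017·3.55

175.2454 kcal


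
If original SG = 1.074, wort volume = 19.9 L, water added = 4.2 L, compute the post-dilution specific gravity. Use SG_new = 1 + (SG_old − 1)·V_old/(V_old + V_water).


pts = (1.074 − 1)·1000·19.9/(19.9 + 4.2) = 61.1037
SG_new = 1 + 61.1037/1000

1.0611


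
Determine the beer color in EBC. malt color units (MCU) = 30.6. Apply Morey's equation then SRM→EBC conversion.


SRM = 1.4922·MCU^0.6859;  EBC = SRM·1.97
SRM = 1.4922·30.6^0.6859 = 15.5913
EBC = 15.5913·1.97

30.7149 EBC


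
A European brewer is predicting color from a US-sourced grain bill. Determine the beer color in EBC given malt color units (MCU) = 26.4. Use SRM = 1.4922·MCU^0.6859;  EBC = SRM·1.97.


SRM = 1.4922·26.4^0.6859 = 14.0898
EBC = 14.0898·1.97

27.7569 EBC


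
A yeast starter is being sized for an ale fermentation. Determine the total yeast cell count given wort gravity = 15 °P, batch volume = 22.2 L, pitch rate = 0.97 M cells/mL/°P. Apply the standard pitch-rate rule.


cells (billions) = rate · V_L · °P
cells = 0.97 · 22.2 · 15

323.0100 billion cells


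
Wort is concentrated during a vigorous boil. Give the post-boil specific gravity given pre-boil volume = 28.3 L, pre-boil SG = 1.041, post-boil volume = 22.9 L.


SG_post = 1 + (SG_pre − 1)·V_pre/V_post
pts_pre = (1.041 − 1)·1000 = 41.0000
pts_post = 41.0000·28.3/22.9 = 50.6681
SG_post = 1 + 50.6681/1000

1.0507


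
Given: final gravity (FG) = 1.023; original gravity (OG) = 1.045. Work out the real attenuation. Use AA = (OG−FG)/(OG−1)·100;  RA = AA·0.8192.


AA = (1.045 − 1.023)/(1.045 − 1)·100 = 48.8889
RA = 48.8889·0.8192

40.0498 %


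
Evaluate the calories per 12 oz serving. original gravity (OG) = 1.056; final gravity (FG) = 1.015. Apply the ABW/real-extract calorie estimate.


ABW = (OG−FG)·131.25·0.79/FG;  °P = 259 − 259/SG (for OG→OE and FG→AE);  RE = 0.1808·OE + 0.8192·AE;  Cal = (6.9·ABW + 4·(RE−0.1))·FG·3.55
ABW = (1.056 − 1.015)·131.25·0.79/1.015 = 4.1884
OE = 259 − 259/1.056 = 13.7348 °P
AE = 259 − 259/1.015 = 3.8276 °P
RE = 0.1808·13.7348 + 0.8192·3.8276 = 5.6188 °P
Cal = (6.9·4.1884 + 4·(5.6188−0.1))·1.015·3.55

183.6756 kcal


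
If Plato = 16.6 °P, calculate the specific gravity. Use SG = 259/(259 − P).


SG = 259/(259 − 16.6)

1.0685


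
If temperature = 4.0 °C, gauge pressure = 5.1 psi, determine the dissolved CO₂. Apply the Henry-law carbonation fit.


vols = (P + 14.695)·(0.01821 + 0.09011·e^(−0.04·T))
vols = (5.1 + 14.695)·(0.01821 + 0.09011·e^(−0.04·4.0))

1.8805 volumes


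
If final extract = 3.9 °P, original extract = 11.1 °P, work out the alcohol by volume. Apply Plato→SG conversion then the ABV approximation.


SG = 259/(259 − P);  ABV = (OG − FG)·131.25
OG = 259/(259 − 11.1) = 1.0448
FG = 259/(259 − 3.9) = 1.0153
ABV = (1.0448 − 1.0153)·131.25

3.8703 % ABV


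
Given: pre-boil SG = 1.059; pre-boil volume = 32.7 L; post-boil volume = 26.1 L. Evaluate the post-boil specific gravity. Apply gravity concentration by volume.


SG_post = 1 + (SG_pre − 1)·V_pre/V_post
pts_pre = (1.059 − 1)·1000 = 59.0000
pts_post = 59.0000·32.7/26.1 = 73.9195
SG_post = 1 + 73.9195/1000

1.0739


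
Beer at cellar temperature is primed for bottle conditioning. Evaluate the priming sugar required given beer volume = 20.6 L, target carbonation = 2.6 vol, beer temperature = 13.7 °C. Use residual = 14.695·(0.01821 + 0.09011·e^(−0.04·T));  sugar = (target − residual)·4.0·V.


residual = 14.695·(0.01821 + 0.09011·e^(−0.04·13.7)) = 1.0331
sugar = (2.6 − 1.0331)·4.0·20.6

129.1123 g


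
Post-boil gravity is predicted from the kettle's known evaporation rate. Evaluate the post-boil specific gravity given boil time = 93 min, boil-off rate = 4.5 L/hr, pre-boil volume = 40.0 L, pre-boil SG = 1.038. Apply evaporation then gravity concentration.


V_post = V_pre − rate·(t/60);  SG_post = 1 + (SG_pre−1)·V_pre/V_post
V_post = 40.0 − 4.5·(93/60) = 33.0250
SG_post = 1 + (1.038 − 1)·40.0/33.0250

1.0460


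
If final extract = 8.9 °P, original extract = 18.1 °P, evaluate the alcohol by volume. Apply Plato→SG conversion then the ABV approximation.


SG = 259/(259 − P);  ABV = (OG − FG)·131.25
OG = 259/(259 − 18.1) = 1.0751
FG = 259/(259 − 8.9) = 1.0356
ABV = (1.0751 − 1.0356)·131.25

5.1908 % ABV


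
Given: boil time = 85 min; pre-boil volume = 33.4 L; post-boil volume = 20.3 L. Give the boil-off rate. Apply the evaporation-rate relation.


rate = (V_pre − V_post) / (t_min/60)
rate = (33.4 − 20.3) / (85/60)

9.2471 L/hr


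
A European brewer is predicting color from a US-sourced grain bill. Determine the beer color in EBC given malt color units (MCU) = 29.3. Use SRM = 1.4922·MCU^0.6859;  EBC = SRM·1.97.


SRM = 1.4922·29.3^0.6859 = 15.1339
EBC = 15.1339·1.97

29.8138 EBC


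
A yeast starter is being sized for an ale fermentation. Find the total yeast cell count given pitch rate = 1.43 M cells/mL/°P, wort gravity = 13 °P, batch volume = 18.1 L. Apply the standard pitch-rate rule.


cells (billions) = rate · V_L · °P
cells = 1.43 · 18.1 · 13

336.4790 billion cells


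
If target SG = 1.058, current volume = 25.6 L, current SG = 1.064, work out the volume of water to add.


V_water = V·((SG_curr − 1)/(SG_target − 1) − 1)
V_water = 25.6·((1.064 − 1)/(1.058 − 1) − 1)

2.6483 L


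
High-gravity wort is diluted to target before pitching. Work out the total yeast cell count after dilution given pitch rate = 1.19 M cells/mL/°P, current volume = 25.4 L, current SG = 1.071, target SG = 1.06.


V_w = V·((SG_c−1)/(SG_t−1)−1);  °P = 259 − 259/SG_t;  cells = rate·(V+V_w)·°P
V_w = 25.4·((1.071−1)/(1.06−1)−1) = 4.6567
V_final = 25.4 + 4.6567 = 30.0567
°P = 259 − 259/1.06 = 14.6604
cells = 1.19·30.0567·14.6604

524.3641 billion cells


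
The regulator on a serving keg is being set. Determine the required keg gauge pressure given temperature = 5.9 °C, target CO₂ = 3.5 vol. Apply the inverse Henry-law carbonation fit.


psi = vols/(0.01821 + 0.09011·e^(−0.04·T)) − 14.695
psi = 3.5/(0.01821 + 0.09011·e^(−0.04·5.9)) − 14.695

24.4649 psi


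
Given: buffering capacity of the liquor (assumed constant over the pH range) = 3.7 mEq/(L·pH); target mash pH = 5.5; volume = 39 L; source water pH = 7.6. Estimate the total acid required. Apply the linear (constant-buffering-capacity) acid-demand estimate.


acid = buffering capacity · (pH_source − pH_target) · V
acid = 3.7 · (7.6 − 5.5) · 39

303.0300 mEq


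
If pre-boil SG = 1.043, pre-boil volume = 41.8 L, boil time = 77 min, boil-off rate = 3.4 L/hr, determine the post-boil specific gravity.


V_post = V_pre − rate·(t/60);  SG_post = 1 + (SG_pre−1)·V_pre/V_post
V_post = 41.8 − 3.4·(77/60) = 37.4367
SG_post = 1 + (1.043 − 1)·41.8/37.4367

1.0480


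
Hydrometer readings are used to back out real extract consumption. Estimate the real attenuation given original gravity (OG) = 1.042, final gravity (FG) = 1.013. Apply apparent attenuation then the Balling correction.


AA = (OG−FG)/(OG−1)·100;  RA = AA·0.8192
AA = (1.042 − 1.013)/(1.042 − 1)·100 = 69.0476
RA = 69.0476·0.8192

56.5638 %


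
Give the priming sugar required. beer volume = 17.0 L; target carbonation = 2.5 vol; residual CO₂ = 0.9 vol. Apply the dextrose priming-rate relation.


sugar = (target − residual)·4.0·V
sugar = (2.5 − 0.9)·4.0·17.0

108.8000 g


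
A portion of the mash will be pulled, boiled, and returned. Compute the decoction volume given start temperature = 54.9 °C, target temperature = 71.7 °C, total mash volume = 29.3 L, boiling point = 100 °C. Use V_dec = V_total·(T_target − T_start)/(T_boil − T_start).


V_dec = 29.3·(71.7 − 54.9)/(100 − 54.9)

10.9144 L


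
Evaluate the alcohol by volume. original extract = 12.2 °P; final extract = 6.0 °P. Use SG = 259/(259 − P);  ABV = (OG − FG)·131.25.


OG = 259/(259 − 12.2) = 1.0494
FG = 259/(259 − 6.0) = 1.0237
ABV = (1.0494 − 1.0237)·131.25

3.3754 % ABV


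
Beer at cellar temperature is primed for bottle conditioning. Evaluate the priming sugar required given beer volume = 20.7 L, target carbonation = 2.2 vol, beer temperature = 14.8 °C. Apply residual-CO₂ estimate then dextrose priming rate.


residual = 14.695·(0.01821 + 0.09011·e^(−0.04·T));  sugar = (target − residual)·4.0·V
residual = 14.695·(0.01821 + 0.09011·e^(−0.04·14.8)) = 1.0002
sugar = (2.2 − 1.0002)·4.0·20.7

99.3475 g


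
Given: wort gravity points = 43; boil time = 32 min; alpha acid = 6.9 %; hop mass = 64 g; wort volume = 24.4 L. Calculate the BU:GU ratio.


U = 1.65·0.000125^(GP/1000)·(1−e^(−0.04t))/4.15;  IBU = (α/100)·m·U·1000/V;  BU:GU = IBU/GP
U = 1.65·0.000125^(43/1000)·(1−e^(−0.04·32))/4.15 = 0.1950
IBU = (6.9/100)·64·0.1950·1000/24.4 = 35.2986
BU:GU = 35.2986/43

0.8209


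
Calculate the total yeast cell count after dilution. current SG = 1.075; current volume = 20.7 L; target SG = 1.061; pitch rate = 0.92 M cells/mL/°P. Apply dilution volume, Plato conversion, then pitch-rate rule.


V_w = V·((SG_c−1)/(SG_t−1)−1);  °P = 259 − 259/SG_t;  cells = rate·(V+V_w)·°P
V_w = 20.7·((1.075−1)/(1.061−1)−1) = 4.7508
V_final = 20.7 + 4.7508 = 25.4508
°P = 259 − 259/1.061 = 14.8907
cells = 0.92·25.4508·14.8907

348.6614 billion cells


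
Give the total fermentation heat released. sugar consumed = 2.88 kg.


Q = m_sugar · 590 kJ/kg
Q = 2.88 · 590

1699.2000 kJ


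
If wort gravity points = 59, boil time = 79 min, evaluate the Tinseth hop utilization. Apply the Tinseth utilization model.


U = 1.65·0.000125^(GP/1000) · (1 − e^(−0.04·t))/4.15
bigness = 1.65·0.000125^(59/1000) = 0.9710
boil_factor = (1 − e^(−0.04·79))/4.15 = 0.2307
U = 0.9710 · 0.2307

0.2240


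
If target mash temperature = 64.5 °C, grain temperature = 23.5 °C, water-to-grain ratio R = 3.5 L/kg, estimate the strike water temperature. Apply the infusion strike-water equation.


T_strike = (0.41/R)·(T_mash − T_grain) + T_mash
T_strike = (0.41/3.5)·(64.5 − 23.5) + 64.5

69.3029 °C


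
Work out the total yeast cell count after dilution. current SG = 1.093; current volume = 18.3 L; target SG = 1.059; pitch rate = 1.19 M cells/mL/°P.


V_w = V·((SG_c−1)/(SG_t−1)−1);  °P = 259 − 259/SG_t;  cells = rate·(V+V_w)·°P
V_w = 18.3·((1.093−1)/(1.059−1)−1) = 10.5458
V_final = 18.3 + 10.5458 = 28.8458
°P = 259 − 259/1.059 = 14.4297
cells = 1.19·28.8458·14.4297

495.3188 billion cells


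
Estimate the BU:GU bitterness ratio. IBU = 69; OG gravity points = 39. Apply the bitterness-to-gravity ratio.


BU:GU = IBU / OG_points
BU:GU = 69 / 39

1.7692


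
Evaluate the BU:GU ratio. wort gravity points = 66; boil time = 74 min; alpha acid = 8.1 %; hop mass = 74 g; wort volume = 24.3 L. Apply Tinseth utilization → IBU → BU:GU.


U = 1.65·0.000125^(GP/1000)·(1−e^(−0.04t))/4.15;  IBU = (α/100)·m·U·1000/V;  BU:GU = IBU/GP
U = 1.65·0.000125^(66/1000)·(1−e^(−0.04·74))/4.15 = 0.2083
IBU = (8.1/100)·74·0.2083·1000/24.3 = 51.3847
BU:GU = 51.3847/66

0.7786


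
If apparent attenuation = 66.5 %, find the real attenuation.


RA = AA · 0.8192
RA = 66.5 · 0.8192

54.4768 %


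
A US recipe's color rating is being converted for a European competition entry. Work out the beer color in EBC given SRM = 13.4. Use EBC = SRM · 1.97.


EBC = 13.4 · 1.97

26.3980 EBC


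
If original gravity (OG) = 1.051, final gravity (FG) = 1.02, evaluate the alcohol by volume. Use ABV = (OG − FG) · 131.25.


ABV = (1.051 − 1.02) · 131.25

4.0687 % ABV


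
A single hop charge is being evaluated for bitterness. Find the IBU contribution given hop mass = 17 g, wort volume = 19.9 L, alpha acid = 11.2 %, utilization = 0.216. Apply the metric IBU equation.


IBU = (α/100)·mass·U·1000 / V
IBU = (11.2/100)·17·0.216·1000 / 19.9

20.6665 IBU


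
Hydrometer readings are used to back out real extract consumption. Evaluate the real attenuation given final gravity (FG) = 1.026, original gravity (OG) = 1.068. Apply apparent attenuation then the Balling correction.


AA = (OG−FG)/(OG−1)·100;  RA = AA·0.8192
AA = (1.068 − 1.026)/(1.068 − 1)·100 = 61.7647
RA = 61.7647·0.8192

50.5976 %


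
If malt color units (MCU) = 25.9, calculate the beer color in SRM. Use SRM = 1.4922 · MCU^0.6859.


SRM = 1.4922 · 25.9^0.6859

13.9062 SRM


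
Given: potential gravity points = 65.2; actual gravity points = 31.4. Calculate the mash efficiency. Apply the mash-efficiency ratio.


efficiency = actual / potential × 100
efficiency = 31.4 / 65.2 × 100

48.1595 %


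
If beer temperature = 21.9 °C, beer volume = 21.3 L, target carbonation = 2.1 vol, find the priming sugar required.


residual = 14.695·(0.01821 + 0.09011·e^(−0.04·T));  sugar = (target − residual)·4.0·V
residual = 14.695·(0.01821 + 0.09011·e^(−0.04·21.9)) = 0.8190
sugar = (2.1 − 0.8190)·4.0·21.3

109.1379 g


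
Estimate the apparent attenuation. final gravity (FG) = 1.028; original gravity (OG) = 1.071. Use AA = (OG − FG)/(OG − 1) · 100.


AA = (1.071 − 1.028)/(1.071 − 1) · 100

60.5634 %


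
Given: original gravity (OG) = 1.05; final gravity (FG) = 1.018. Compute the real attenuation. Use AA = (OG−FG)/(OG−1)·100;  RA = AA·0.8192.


AA = (1.05 − 1.018)/(1.05 − 1)·100 = 64.0000
RA = 64.0000·0.8192

52.4288 %


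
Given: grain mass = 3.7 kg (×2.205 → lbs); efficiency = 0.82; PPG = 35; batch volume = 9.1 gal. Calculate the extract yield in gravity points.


points = lbs × PPG × eff / vol
lbs = 3.7 × 2.205 = 8.1585
points = 8.1585 × 35 × 0.82 / 9.1

25.7307 points


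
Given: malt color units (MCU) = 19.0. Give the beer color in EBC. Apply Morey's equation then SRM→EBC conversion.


SRM = 1.4922·MCU^0.6859;  EBC = SRM·1.97
SRM = 1.4922·19.0^0.6859 = 11.2441
EBC = 11.2441·1.97

22.1508 EBC


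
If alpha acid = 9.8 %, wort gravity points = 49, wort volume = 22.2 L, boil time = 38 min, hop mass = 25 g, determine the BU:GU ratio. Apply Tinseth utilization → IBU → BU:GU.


U = 1.65·0.000125^(GP/1000)·(1−e^(−0.04t))/4.15;  IBU = (α/100)·m·U·1000/V;  BU:GU = IBU/GP
U = 1.65·0.000125^(49/1000)·(1−e^(−0.04·38))/4.15 = 0.2000
IBU = (9.8/100)·25·0.2000·1000/22.2 = 22.0703
BU:GU = 22.0703/49

0.4504


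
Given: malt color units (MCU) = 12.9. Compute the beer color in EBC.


SRM = 1.4922·MCU^0.6859;  EBC = SRM·1.97
SRM = 1.4922·12.9^0.6859 = 8.6215
EBC = 8.6215·1.97

16.9843 EBC


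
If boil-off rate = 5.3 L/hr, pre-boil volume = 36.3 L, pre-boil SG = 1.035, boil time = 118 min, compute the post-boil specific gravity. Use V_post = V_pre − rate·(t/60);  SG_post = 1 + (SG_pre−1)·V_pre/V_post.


V_post = 36.3 − 5.3·(118/60) = 25.8767
SG_post = 1 + (1.035 − 1)·36.3/25.8767

1.0491


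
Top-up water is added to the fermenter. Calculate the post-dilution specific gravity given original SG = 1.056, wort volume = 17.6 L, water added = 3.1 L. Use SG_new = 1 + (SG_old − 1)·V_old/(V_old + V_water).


pts = (1.056 − 1)·1000·17.6/(17.6 + 3.1) = 47.6135
SG_new = 1 + 47.6135/1000

1.0476


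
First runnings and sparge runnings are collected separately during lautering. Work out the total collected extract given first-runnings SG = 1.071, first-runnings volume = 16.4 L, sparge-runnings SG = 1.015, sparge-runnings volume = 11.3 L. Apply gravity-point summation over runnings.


total = Σ (SG_i − 1)·1000·V_i
first = (1.071 − 1)·1000·16.4 = 1164.4000
sparge = (1.015 − 1)·1000·11.3 = 169.5000
total = 1164.4000 + 169.5000

1333.9000 gravity·L


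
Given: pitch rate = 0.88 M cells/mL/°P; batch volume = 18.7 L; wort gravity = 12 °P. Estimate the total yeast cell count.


cells (billions) = rate · V_L · °P
cells = 0.88 · 18.7 · 12

197.4720 billion cells


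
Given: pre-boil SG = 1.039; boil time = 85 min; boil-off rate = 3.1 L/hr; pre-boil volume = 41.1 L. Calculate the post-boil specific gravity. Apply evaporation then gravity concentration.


V_post = V_pre − rate·(t/60);  SG_post = 1 + (SG_pre−1)·V_pre/V_post
V_post = 41.1 − 3.1·(85/60) = 36.7083
SG_post = 1 + (1.039 − 1)·41.1/36.7083

1.0437


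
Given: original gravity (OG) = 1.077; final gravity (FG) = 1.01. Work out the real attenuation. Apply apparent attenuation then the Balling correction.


AA = (OG−FG)/(OG−1)·100;  RA = AA·0.8192
AA = (1.077 − 1.01)/(1.077 − 1)·100 = 87.0130
RA = 87.0130·0.8192

71.2810 %


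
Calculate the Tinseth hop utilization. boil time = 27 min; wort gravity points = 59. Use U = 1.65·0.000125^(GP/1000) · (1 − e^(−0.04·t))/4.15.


bigness = 1.65·0.000125^(59/1000) = 0.9710
boil_factor = (1 − e^(−0.04·27))/4.15 = 0.1591
U = 0.9710 · 0.1591

0.1545


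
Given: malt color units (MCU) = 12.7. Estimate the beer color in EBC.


SRM = 1.4922·MCU^0.6859;  EBC = SRM·1.97
SRM = 1.4922·12.7^0.6859 = 8.5295
EBC = 8.5295·1.97

16.8032 EBC


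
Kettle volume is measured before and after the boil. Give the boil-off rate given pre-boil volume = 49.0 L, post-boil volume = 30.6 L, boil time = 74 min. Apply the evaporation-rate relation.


rate = (V_pre − V_post) / (t_min/60)
rate = (49.0 − 30.6) / (74/60)

14.9189 L/hr


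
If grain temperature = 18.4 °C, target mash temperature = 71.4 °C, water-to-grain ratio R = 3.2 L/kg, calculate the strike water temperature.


T_strike = (0.41/R)·(T_mash − T_grain) + T_mash
T_strike = (0.41/3.2)·(71.4 − 18.4) + 71.4

78.1906 °C


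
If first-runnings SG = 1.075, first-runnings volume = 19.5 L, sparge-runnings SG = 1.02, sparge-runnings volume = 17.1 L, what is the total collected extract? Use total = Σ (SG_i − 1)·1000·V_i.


first = (1.075 − 1)·1000·19.5 = 1462.5000
sparge = (1.02 − 1)·1000·17.1 = 342.0000
total = 1462.5000 + 342.0000

1804.5000 gravity·L


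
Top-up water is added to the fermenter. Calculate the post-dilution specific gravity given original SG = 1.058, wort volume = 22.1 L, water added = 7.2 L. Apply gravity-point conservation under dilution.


SG_new = 1 + (SG_old − 1)·V_old/(V_old + V_water)
pts = (1.058 − 1)·1000·22.1/(22.1 + 7.2) = 43.7474
SG_new = 1 + 43.7474/1000

1.0437


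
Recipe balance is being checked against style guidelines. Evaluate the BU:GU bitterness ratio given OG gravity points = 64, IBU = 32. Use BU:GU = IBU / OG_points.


BU:GU = 32 / 64

0.5000


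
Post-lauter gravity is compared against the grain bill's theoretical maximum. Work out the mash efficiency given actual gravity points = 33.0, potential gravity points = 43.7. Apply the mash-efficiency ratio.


efficiency = actual / potential × 100
efficiency = 33.0 / 43.7 × 100

75.5149 %


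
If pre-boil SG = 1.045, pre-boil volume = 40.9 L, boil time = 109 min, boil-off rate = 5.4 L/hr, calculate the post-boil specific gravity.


V_post = V_pre − rate·(t/60);  SG_post = 1 + (SG_pre−1)·V_pre/V_post
V_post = 40.9 − 5.4·(109/60) = 31.0900
SG_post = 1 + (1.045 − 1)·40.9/31.0900

1.0592


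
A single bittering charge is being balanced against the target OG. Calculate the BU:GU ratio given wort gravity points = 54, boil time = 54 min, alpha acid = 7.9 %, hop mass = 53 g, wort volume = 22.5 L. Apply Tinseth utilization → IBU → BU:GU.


U = 1.65·0.000125^(GP/1000)·(1−e^(−0.04t))/4.15;  IBU = (α/100)·m·U·1000/V;  BU:GU = IBU/GP
U = 1.65·0.000125^(54/1000)·(1−e^(−0.04·54))/4.15 = 0.2165
IBU = (7.9/100)·53·0.2165·1000/22.5 = 40.2878
BU:GU = 40.2878/54

0.7461


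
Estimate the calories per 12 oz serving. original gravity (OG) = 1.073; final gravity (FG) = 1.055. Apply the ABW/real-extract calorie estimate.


ABW = (OG−FG)·131.25·0.79/FG;  °P = 259 − 259/SG (for OG→OE and FG→AE);  RE = 0.1808·OE + 0.8192·AE;  Cal = (6.9·ABW + 4·(RE−0.1))·FG·3.55
ABW = (1.073 − 1.055)·131.25·0.79/1.055 = 1.7691
OE = 259 − 259/1.073 = 17.6207 °P
AE = 259 − 259/1.055 = 13.5024 °P
RE = 0.1808·17.6207 + 0.8192·13.5024 = 14.2470 °P
Cal = (6.9·1.7691 + 4·(14.2470−0.1))·1.055·3.55

257.6525 kcal


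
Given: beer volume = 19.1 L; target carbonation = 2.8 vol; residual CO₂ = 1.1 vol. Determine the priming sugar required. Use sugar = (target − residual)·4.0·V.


sugar = (2.8 − 1.1)·4.0·19.1

129.8800 g


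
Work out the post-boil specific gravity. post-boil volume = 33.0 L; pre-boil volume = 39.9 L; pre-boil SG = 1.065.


SG_post = 1 + (SG_pre − 1)·V_pre/V_post
pts_pre = (1.065 − 1)·1000 = 65.0000
pts_post = 65.0000·39.9/33.0 = 78.5909
SG_post = 1 + 78.5909/1000

1.0786


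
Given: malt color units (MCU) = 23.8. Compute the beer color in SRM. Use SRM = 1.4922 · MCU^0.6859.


SRM = 1.4922 · 23.8^0.6859

13.1226 SRM


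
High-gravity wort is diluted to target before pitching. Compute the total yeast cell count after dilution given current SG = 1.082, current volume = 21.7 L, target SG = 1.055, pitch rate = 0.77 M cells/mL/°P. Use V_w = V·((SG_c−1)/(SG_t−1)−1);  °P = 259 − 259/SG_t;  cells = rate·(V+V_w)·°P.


V_w = 21.7·((1.082−1)/(1.055−1)−1) = 10.6527
V_final = 21.7 + 10.6527 = 32.3527
°P = 259 − 259/1.055 = 13.5024
cells = 0.77·32.3527·13.5024

336.3656 billion cells


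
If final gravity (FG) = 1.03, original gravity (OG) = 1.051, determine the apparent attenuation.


AA = (OG − FG)/(OG − 1) · 100
AA = (1.051 − 1.03)/(1.051 − 1) · 100

41.1765 %


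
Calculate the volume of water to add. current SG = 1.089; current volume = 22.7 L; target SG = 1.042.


V_water = V·((SG_curr − 1)/(SG_target − 1) − 1)
V_water = 22.7·((1.089 − 1)/(1.042 − 1) − 1)

25.4024 L


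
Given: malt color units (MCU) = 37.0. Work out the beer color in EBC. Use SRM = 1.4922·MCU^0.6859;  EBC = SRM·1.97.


SRM = 1.4922·37.0^0.6859 = 17.7606
EBC = 17.7606·1.97

34.9883 EBC


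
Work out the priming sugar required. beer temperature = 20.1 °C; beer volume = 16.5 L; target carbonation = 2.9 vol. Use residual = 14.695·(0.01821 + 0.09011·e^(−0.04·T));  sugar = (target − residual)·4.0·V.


residual = 14.695·(0.01821 + 0.09011·e^(−0.04·20.1)) = 0.8602
sugar = (2.9 − 0.8602)·4.0·16.5

134.6263 g


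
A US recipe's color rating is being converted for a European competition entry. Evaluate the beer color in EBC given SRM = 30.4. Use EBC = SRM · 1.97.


EBC = 30.4 · 1.97

59.8880 EBC


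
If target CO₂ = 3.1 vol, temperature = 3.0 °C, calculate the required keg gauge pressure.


psi = vols/(0.01821 + 0.09011·e^(−0.04·T)) − 14.695
psi = 3.1/(0.01821 + 0.09011·e^(−0.04·3.0)) − 14.695

16.8956 psi


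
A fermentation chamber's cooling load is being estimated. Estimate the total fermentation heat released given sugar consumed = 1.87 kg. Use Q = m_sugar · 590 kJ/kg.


Q = 1.87 · 590

1103.3000 kJ


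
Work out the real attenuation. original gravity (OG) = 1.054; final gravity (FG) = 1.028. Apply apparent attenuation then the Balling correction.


AA = (OG−FG)/(OG−1)·100;  RA = AA·0.8192
AA = (1.054 − 1.028)/(1.054 − 1)·100 = 48.1481
RA = 48.1481·0.8192

39.4430 %


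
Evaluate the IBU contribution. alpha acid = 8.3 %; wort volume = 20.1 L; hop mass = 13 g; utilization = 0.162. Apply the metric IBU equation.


IBU = (α/100)·mass·U·1000 / V
IBU = (8.3/100)·13·0.162·1000 / 20.1

8.6964 IBU


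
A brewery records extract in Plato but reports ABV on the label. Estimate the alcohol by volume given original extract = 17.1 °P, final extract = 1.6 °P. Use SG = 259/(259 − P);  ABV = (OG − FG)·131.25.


OG = 259/(259 − 17.1) = 1.0707
FG = 259/(259 − 1.6) = 1.0062
ABV = (1.0707 − 1.0062)·131.25

8.4623 % ABV


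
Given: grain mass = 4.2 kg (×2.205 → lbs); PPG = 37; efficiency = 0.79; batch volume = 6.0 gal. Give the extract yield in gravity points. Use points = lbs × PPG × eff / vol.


lbs = 4.2 × 2.205 = 9.2610
points = 9.2610 × 37 × 0.79 / 6.0

45.1165 points


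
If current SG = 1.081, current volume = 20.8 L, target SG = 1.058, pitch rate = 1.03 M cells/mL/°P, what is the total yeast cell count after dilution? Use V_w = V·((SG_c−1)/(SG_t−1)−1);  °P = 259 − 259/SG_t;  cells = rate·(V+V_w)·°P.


V_w = 20.8·((1.081−1)/(1.058−1)−1) = 8.2483
V_final = 20.8 + 8.2483 = 29.0483
°P = 259 − 259/1.058 = 14.1985
cells = 1.03·29.0483·14.1985

424.8148 billion cells


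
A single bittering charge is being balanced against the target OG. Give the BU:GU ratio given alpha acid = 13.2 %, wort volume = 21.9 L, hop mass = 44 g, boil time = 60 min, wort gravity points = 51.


U = 1.65·0.000125^(GP/1000)·(1−e^(−0.04t))/4.15;  IBU = (α/100)·m·U·1000/V;  BU:GU = IBU/GP
U = 1.65·0.000125^(51/1000)·(1−e^(−0.04·60))/4.15 = 0.2286
IBU = (13.2/100)·44·0.2286·1000/21.9 = 60.6261
BU:GU = 60.6261/51

1.1887


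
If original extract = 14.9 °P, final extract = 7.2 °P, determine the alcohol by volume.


SG = 259/(259 − P);  ABV = (OG − FG)·131.25
OG = 259/(259 − 14.9) = 1.0610
FG = 259/(259 − 7.2) = 1.0286
ABV = (1.0610 − 1.0286)·131.25

4.2586 % ABV


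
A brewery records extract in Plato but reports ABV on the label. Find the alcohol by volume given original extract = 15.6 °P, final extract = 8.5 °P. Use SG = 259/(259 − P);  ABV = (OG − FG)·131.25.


OG = 259/(259 − 15.6) = 1.0641
FG = 259/(259 − 8.5) = 1.0339
ABV = (1.0641 − 1.0339)·131.25

3.9585 % ABV


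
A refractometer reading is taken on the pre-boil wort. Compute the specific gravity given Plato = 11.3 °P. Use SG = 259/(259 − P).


SG = 259/(259 − 11.3)

1.0456


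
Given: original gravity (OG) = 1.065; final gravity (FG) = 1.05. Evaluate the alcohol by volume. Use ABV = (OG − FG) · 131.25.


ABV = (1.065 − 1.05) · 131.25

1.9687 % ABV


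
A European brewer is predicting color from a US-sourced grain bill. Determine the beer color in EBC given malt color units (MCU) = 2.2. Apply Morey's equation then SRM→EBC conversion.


SRM = 1.4922·MCU^0.6859;  EBC = SRM·1.97
SRM = 1.4922·2.2^0.6859 = 2.5627
EBC = 2.5627·1.97

5.0485 EBC


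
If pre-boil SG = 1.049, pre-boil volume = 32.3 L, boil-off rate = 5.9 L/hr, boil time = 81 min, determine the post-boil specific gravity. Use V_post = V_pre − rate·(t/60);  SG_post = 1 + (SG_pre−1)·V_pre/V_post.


V_post = 32.3 − 5.9·(81/60) = 24.3350
SG_post = 1 + (1.049 − 1)·32.3/24.3350

1.0650


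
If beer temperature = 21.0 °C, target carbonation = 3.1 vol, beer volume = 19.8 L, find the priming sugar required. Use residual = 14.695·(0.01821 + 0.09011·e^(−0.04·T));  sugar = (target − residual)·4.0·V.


residual = 14.695·(0.01821 + 0.09011·e^(−0.04·21.0)) = 0.8393
sugar = (3.1 − 0.8393)·4.0·19.8

179.0512 g


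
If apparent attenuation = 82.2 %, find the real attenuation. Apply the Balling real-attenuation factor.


RA = AA · 0.8192
RA = 82.2 · 0.8192

67.3382 %


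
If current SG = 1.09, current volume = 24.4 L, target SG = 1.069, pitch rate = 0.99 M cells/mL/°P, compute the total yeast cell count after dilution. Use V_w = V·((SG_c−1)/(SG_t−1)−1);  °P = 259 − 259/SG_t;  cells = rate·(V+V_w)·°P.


V_w = 24.4·((1.09−1)/(1.069−1)−1) = 7.4261
V_final = 24.4 + 7.4261 = 31.8261
°P = 259 − 259/1.069 = 16.7175
cells = 0.99·31.8261·16.7175

526.7319 billion cells


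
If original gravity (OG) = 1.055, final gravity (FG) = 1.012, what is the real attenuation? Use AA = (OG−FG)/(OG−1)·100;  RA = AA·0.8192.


AA = (1.055 − 1.012)/(1.055 − 1)·100 = 78.1818
RA = 78.1818·0.8192

64.0465 %


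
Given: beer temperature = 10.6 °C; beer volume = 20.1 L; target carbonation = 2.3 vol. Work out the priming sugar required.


residual = 14.695·(0.01821 + 0.09011·e^(−0.04·T));  sugar = (target − residual)·4.0·V
residual = 14.695·(0.01821 + 0.09011·e^(−0.04·10.6)) = 1.1342
sugar = (2.3 − 1.1342)·4.0·20.1

93.7334 g


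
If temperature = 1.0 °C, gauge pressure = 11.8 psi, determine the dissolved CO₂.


vols = (P + 14.695)·(0.01821 + 0.09011·e^(−0.04·T))
vols = (11.8 + 14.695)·(0.01821 + 0.09011·e^(−0.04·1.0))

2.7763 volumes


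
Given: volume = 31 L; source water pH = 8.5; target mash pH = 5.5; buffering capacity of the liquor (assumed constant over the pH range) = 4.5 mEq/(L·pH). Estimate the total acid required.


acid = buffering capacity · (pH_source − pH_target) · V
acid = 4.5 · (8.5 − 5.5) · 31

418.5000 mEq
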